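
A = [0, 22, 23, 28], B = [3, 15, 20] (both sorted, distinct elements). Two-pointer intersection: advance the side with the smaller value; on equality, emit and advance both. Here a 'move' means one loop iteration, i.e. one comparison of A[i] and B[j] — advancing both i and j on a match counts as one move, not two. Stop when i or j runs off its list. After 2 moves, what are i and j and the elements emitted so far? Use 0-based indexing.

i=1, j=1, emitted=[]

i=0 j=0: 0<3, i++
i=1 j=0: 22>3, j++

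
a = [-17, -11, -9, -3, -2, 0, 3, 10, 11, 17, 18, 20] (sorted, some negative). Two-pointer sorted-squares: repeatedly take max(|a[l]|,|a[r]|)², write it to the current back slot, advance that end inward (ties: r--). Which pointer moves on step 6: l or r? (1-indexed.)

[1,12] |-17|<=|20| out[12]=400 → r--
[1,11] |-17|<=|18| out[11]=324 → r--
[1,10] |-17|<=|17| out[10]=289 → r--
[1,9] |-17|>|11| out[9]=289 → l++
[2,9] |-11|<=|11| out[8]=121 → r--
[2,8] |-11|>|10| out[7]=121 → l++

l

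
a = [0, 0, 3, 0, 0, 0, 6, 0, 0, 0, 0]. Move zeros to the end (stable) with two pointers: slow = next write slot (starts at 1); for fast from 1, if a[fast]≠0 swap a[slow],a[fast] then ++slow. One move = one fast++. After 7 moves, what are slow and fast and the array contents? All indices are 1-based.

slow=3, fast=8, a=[3, 6, 0, 0, 0, 0, 0, 0, 0, 0, 0]

slow=1 fast=1: a[fast]=0, fast++
slow=1 fast=2: a[fast]=0, fast++
slow=1 fast=3: a[fast]=3≠0 swap→a[1]=3, slow++,fast++
slow=2 fast=4: a[fast]=0, fast++
slow=2 fast=5: a[fast]=0, fast++
slow=2 fast=6: a[fast]=0, fast++
slow=2 fast=7: a[fast]=6≠0 swap→a[2]=6, slow++,fast++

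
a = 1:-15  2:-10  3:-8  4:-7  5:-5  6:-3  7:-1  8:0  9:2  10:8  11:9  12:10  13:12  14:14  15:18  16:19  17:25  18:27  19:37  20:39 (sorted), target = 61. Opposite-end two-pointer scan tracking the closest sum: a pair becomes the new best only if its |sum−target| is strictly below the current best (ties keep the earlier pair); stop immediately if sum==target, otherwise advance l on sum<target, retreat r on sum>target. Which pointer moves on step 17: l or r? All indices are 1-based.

[1,20] -15+39=24 d=37 * → l++
[2,20] -10+39=29 d=32 * → l++
[3,20] -8+39=31 d=30 * → l++
[4,20] -7+39=32 d=29 * → l++
[5,20] -5+39=34 d=27 * → l++
[6,20] -3+39=36 d=25 * → l++
[7,20] -1+39=38 d=23 * → l++
[8,20] 0+39=39 d=22 * → l++
[9,20] 2+39=41 d=20 * → l++
[10,20] 8+39=47 d=14 * → l++
[11,20] 9+39=48 d=13 * → l++
[12,20] 10+39=49 d=12 * → l++
[13,20] 12+39=51 d=10 * → l++
[14,20] 14+39=53 d=8 * → l++
[15,20] 18+39=57 d=4 * → l++
[16,20] 19+39=58 d=3 * → l++
[17,20] 25+39=64 d=3 → r--

r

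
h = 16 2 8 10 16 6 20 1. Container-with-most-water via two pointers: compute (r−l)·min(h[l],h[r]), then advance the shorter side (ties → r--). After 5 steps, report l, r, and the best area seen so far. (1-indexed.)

[1,8] min(16,1)*7=7 best=7 * → r--
[1,7] min(16,20)*6=96 best=96 * → l++
[2,7] min(2,20)*5=10 best=96 → l++
[3,7] min(8,20)*4=32 best=96 → l++
[4,7] min(10,20)*3=30 best=96 → l++

l=5, r=7, best area=96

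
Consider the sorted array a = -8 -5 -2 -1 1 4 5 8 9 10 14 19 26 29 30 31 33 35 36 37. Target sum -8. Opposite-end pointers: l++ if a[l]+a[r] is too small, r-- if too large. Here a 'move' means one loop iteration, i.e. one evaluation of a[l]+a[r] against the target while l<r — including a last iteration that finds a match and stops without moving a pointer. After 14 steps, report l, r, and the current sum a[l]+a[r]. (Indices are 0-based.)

l=0, r=5, sum=-4

l=0 r=19: -8+37=29 >-8, r--
l=0 r=18: -8+36=28 >-8, r--
l=0 r=17: -8+35=27 >-8, r--
l=0 r=16: -8+33=25 >-8, r--
l=0 r=15: -8+31=23 >-8, r--
l=0 r=14: -8+30=22 >-8, r--
l=0 r=13: -8+29=21 >-8, r--
l=0 r=12: -8+26=18 >-8, r--
l=0 r=11: -8+19=11 >-8, r--
l=0 r=10: -8+14=6 >-8, r--
l=0 r=9: -8+10=2 >-8, r--
l=0 r=8: -8+9=1 >-8, r--
l=0 r=7: -8+8=0 >-8, r--
l=0 r=6: -8+5=-3 >-8, r--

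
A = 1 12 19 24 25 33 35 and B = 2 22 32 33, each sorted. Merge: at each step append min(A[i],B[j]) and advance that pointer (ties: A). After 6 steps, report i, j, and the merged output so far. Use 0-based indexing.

i=0 j=0: A[i]=1<=B[j]=2 take 1, i++
i=1 j=0: A[i]=12>B[j]=2 take 2, j++
i=1 j=1: A[i]=12<=B[j]=22 take 12, i++
i=2 j=1: A[i]=19<=B[j]=22 take 19, i++
i=3 j=1: A[i]=24>B[j]=22 take 22, j++
i=3 j=2: A[i]=24<=B[j]=32 take 24, i++

i=4, j=2, merged so far=[1, 2, 12, 19, 22, 24]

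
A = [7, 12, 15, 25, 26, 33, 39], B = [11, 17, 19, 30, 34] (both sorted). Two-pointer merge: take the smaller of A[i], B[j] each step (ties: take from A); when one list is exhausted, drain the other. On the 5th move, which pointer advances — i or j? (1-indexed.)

j

[i=1,j=1] A[i]=7<=B[j]=11 take 7 → i++
[i=2,j=1] A[i]=12>B[j]=11 take 11 → j++
[i=2,j=2] A[i]=12<=B[j]=17 take 12 → i++
[i=3,j=2] A[i]=15<=B[j]=17 take 15 → i++
[i=4,j=2] A[i]=25>B[j]=17 take 17 → j++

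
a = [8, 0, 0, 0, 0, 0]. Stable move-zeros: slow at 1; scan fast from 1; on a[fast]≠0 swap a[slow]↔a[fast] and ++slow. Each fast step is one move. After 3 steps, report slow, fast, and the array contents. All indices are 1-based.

slow=1 fast=1: a[fast]=8≠0 swap→a[1]=8, slow++,fast++
slow=2 fast=2: a[fast]=0, fast++
slow=2 fast=3: a[fast]=0, fast++

slow=2, fast=4, a=[8, 0, 0, 0, 0, 0]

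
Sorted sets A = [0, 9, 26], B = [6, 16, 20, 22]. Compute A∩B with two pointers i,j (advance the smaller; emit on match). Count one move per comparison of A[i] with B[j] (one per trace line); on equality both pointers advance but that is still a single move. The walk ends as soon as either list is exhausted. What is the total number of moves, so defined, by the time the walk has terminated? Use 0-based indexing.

6 moves

i=0 j=0: 0<6, i++
i=1 j=0: 9>6, j++
i=1 j=1: 9<16, i++
i=2 j=1: 26>16, j++
i=2 j=2: 26>20, j++
i=2 j=3: 26>22, j++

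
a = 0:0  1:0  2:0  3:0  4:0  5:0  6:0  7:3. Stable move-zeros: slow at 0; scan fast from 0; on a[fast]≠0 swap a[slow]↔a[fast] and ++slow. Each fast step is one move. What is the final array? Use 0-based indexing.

(s=0,f=0) a[fast]=0 → fast++
(s=0,f=1) a[fast]=0 → fast++
(s=0,f=2) a[fast]=0 → fast++
(s=0,f=3) a[fast]=0 → fast++
(s=0,f=4) a[fast]=0 → fast++
(s=0,f=5) a[fast]=0 → fast++
(s=0,f=6) a[fast]=0 → fast++
(s=0,f=7) a[fast]=3≠0 swap→a[0]=3 → slow++,fast++

[3, 0, 0, 0, 0, 0, 0, 0]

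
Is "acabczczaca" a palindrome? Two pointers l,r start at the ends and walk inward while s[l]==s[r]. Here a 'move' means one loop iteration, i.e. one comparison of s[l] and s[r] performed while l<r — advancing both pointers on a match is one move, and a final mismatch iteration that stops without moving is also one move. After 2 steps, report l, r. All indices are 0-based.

l=0 r=10: 'a'=='a', l++,r--
l=1 r=9: 'c'=='c', l++,r--

l=2, r=8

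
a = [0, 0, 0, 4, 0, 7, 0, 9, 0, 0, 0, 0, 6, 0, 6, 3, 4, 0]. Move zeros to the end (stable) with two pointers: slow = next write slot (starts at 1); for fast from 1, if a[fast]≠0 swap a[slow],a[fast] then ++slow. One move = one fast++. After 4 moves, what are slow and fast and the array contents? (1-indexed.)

slow=2, fast=5, a=[4, 0, 0, 0, 0, 7, 0, 9, 0, 0, 0, 0, 6, 0, 6, 3, 4, 0]

slow=1 fast=1: a[fast]=0, fast++
slow=1 fast=2: a[fast]=0, fast++
slow=1 fast=3: a[fast]=0, fast++
slow=1 fast=4: a[fast]=4≠0 swap→a[1]=4, slow++,fast++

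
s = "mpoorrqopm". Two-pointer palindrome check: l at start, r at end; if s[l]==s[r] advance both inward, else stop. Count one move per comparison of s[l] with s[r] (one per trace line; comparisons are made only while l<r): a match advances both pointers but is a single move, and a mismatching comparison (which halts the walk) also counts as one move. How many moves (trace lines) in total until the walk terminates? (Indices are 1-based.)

4 moves

l=1 r=10: 'm'=='m', l++,r--
l=2 r=9: 'p'=='p', l++,r--
l=3 r=8: 'o'=='o', l++,r--
l=4 r=7: 'o'!='q', stop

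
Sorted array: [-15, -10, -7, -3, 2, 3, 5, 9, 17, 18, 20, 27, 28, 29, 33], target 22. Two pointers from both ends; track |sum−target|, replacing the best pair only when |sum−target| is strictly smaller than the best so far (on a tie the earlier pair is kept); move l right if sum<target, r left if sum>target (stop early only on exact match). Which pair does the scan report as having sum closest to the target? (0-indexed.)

pair (-7, 29) with sum 22 (|Δ|=0)

[0,14] -15+33=18 d=4 * → l++
[1,14] -10+33=23 d=1 * → r--
[1,13] -10+29=19 d=3 → l++
[2,13] -7+29=22 d=0 * → stop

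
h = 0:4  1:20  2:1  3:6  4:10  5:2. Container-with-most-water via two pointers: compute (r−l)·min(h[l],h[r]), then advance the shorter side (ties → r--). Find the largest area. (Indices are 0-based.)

[0,5] min(4,2)*5=10 best=10 * → r--
[0,4] min(4,10)*4=16 best=16 * → l++
[1,4] min(20,10)*3=30 best=30 * → r--
[1,3] min(20,6)*2=12 best=30 → r--
[1,2] min(20,1)*1=1 best=30 → r--

max area = 30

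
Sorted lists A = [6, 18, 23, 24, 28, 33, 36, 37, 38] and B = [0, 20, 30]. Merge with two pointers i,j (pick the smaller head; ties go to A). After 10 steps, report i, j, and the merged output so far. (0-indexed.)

[i=0,j=0] A[i]=6>B[j]=0 take 0 → j++
[i=0,j=1] A[i]=6<=B[j]=20 take 6 → i++
[i=1,j=1] A[i]=18<=B[j]=20 take 18 → i++
[i=2,j=1] A[i]=23>B[j]=20 take 20 → j++
[i=2,j=2] A[i]=23<=B[j]=30 take 23 → i++
[i=3,j=2] A[i]=24<=B[j]=30 take 24 → i++
[i=4,j=2] A[i]=28<=B[j]=30 take 28 → i++
[i=5,j=2] A[i]=33>B[j]=30 take 30 → j++
[i=5,j=3] B done, take A[i]=33 → i++
[i=6,j=3] B done, take A[i]=36 → i++

i=7, j=3, merged so far=[0, 6, 18, 20, 23, 24, 28, 30, 33, 36]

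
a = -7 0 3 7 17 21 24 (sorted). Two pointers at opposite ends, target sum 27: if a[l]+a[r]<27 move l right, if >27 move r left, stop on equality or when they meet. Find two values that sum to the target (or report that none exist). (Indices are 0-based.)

l=0 r=6: -7+24=17 <27, l++
l=1 r=6: 0+24=24 <27, l++
l=2 r=6: 3+24=27, found

(3, 24)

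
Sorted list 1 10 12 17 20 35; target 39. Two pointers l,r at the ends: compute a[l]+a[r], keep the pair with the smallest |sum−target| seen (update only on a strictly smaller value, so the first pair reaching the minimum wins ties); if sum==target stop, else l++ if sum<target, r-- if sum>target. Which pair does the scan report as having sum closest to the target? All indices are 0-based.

pair (17, 20) with sum 37 (|Δ|=2)

l=0 r=5: 1+35=36 d=3 *, l++
l=1 r=5: 10+35=45 d=6, r--
l=1 r=4: 10+20=30 d=9, l++
l=2 r=4: 12+20=32 d=7, l++
l=3 r=4: 17+20=37 d=2 *, l++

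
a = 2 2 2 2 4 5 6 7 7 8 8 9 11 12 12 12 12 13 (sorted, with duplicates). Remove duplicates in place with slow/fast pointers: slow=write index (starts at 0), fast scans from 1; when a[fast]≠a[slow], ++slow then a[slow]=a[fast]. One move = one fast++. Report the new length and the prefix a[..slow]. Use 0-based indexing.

(s=0,f=1) a[fast]=2=a[slow] dup → fast++
(s=0,f=2) a[fast]=2=a[slow] dup → fast++
(s=0,f=3) a[fast]=2=a[slow] dup → fast++
(s=0,f=4) a[fast]=4≠a[slow]=2 write a[1]=4 → slow++,fast++
(s=1,f=5) a[fast]=5≠a[slow]=4 write a[2]=5 → slow++,fast++
(s=2,f=6) a[fast]=6≠a[slow]=5 write a[3]=6 → slow++,fast++
(s=3,f=7) a[fast]=7≠a[slow]=6 write a[4]=7 → slow++,fast++
(s=4,f=8) a[fast]=7=a[slow] dup → fast++
(s=4,f=9) a[fast]=8≠a[slow]=7 write a[5]=8 → slow++,fast++
(s=5,f=10) a[fast]=8=a[slow] dup → fast++
(s=5,f=11) a[fast]=9≠a[slow]=8 write a[6]=9 → slow++,fast++
(s=6,f=12) a[fast]=11≠a[slow]=9 write a[7]=11 → slow++,fast++
(s=7,f=13) a[fast]=12≠a[slow]=11 write a[8]=12 → slow++,fast++
(s=8,f=14) a[fast]=12=a[slow] dup → fast++
(s=8,f=15) a[fast]=12=a[slow] dup → fast++
(s=8,f=16) a[fast]=12=a[slow] dup → fast++
(s=8,f=17) a[fast]=13≠a[slow]=12 write a[9]=13 → slow++,fast++

length 10; prefix = [2, 4, 5, 6, 7, 8, 9, 11, 12, 13]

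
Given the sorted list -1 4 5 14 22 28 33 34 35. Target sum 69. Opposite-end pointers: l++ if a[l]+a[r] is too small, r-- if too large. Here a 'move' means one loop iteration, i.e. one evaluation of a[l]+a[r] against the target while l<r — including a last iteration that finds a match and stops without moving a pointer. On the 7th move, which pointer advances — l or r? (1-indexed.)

l=1 r=9: -1+35=34 <69, l++
l=2 r=9: 4+35=39 <69, l++
l=3 r=9: 5+35=40 <69, l++
l=4 r=9: 14+35=49 <69, l++
l=5 r=9: 22+35=57 <69, l++
l=6 r=9: 28+35=63 <69, l++
l=7 r=9: 33+35=68 <69, l++

l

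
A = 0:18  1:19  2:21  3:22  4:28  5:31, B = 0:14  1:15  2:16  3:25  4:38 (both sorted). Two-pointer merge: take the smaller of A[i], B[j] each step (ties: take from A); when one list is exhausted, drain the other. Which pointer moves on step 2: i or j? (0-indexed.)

j

[i=0,j=0] A[i]=18>B[j]=14 take 14 → j++
[i=0,j=1] A[i]=18>B[j]=15 take 15 → j++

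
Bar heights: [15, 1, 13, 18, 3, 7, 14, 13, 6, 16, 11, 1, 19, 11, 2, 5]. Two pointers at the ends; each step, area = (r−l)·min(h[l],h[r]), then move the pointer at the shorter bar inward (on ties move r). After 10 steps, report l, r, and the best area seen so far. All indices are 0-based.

[0,15] min(15,5)*15=75 best=75 * → r--
[0,14] min(15,2)*14=28 best=75 → r--
[0,13] min(15,11)*13=143 best=143 * → r--
[0,12] min(15,19)*12=180 best=180 * → l++
[1,12] min(1,19)*11=11 best=180 → l++
[2,12] min(13,19)*10=130 best=180 → l++
[3,12] min(18,19)*9=162 best=180 → l++
[4,12] min(3,19)*8=24 best=180 → l++
[5,12] min(7,19)*7=49 best=180 → l++
[6,12] min(14,19)*6=84 best=180 → l++

l=7, r=12, best area=180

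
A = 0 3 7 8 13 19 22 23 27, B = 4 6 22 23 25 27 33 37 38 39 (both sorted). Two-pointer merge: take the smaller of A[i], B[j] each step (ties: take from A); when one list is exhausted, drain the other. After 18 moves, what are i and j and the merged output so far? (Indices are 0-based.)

i=9, j=9, merged so far=[0, 3, 4, 6, 7, 8, 13, 19, 22, 22, 23, 23, 25, 27, 27, 33, 37, 38]

i=0 j=0: A[i]=0<=B[j]=4 take 0, i++
i=1 j=0: A[i]=3<=B[j]=4 take 3, i++
i=2 j=0: A[i]=7>B[j]=4 take 4, j++
i=2 j=1: A[i]=7>B[j]=6 take 6, j++
i=2 j=2: A[i]=7<=B[j]=22 take 7, i++
i=3 j=2: A[i]=8<=B[j]=22 take 8, i++
i=4 j=2: A[i]=13<=B[j]=22 take 13, i++
i=5 j=2: A[i]=19<=B[j]=22 take 19, i++
i=6 j=2: A[i]=22<=B[j]=22 take 22, i++
i=7 j=2: A[i]=23>B[j]=22 take 22, j++
i=7 j=3: A[i]=23<=B[j]=23 take 23, i++
i=8 j=3: A[i]=27>B[j]=23 take 23, j++
i=8 j=4: A[i]=27>B[j]=25 take 25, j++
i=8 j=5: A[i]=27<=B[j]=27 take 27, i++
i=9 j=5: A done, take B[j]=27, j++
i=9 j=6: A done, take B[j]=33, j++
i=9 j=7: A done, take B[j]=37, j++
i=9 j=8: A done, take B[j]=38, j++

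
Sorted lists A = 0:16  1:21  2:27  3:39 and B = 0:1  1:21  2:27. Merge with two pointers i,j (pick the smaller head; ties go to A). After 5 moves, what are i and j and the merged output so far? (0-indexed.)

i=0 j=0: A[i]=16>B[j]=1 take 1, j++
i=0 j=1: A[i]=16<=B[j]=21 take 16, i++
i=1 j=1: A[i]=21<=B[j]=21 take 21, i++
i=2 j=1: A[i]=27>B[j]=21 take 21, j++
i=2 j=2: A[i]=27<=B[j]=27 take 27, i++

i=3, j=2, merged so far=[1, 16, 21, 21, 27]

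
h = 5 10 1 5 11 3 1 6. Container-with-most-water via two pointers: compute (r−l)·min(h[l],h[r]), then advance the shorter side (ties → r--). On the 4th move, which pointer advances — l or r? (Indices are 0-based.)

r

l=0 r=7: min(5,6)*7=35 best=35 *, l++
l=1 r=7: min(10,6)*6=36 best=36 *, r--
l=1 r=6: min(10,1)*5=5 best=36, r--
l=1 r=5: min(10,3)*4=12 best=36, r--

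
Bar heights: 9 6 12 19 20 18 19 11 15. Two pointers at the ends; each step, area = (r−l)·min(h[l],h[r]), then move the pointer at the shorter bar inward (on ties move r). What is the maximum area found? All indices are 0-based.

max area = 75

l=0 r=8: min(9,15)*8=72 best=72 *, l++
l=1 r=8: min(6,15)*7=42 best=72, l++
l=2 r=8: min(12,15)*6=72 best=72, l++
l=3 r=8: min(19,15)*5=75 best=75 *, r--
l=3 r=7: min(19,11)*4=44 best=75, r--
l=3 r=6: min(19,19)*3=57 best=75, r--
l=3 r=5: min(19,18)*2=36 best=75, r--
l=3 r=4: min(19,20)*1=19 best=75, l++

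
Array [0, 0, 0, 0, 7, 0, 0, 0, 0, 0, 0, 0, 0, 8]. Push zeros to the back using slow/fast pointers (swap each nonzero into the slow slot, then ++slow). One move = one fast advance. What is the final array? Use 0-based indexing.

[7, 8, 0, 0, 0, 0, 0, 0, 0, 0, 0, 0, 0, 0]

(s=0,f=0) a[fast]=0 → fast++
(s=0,f=1) a[fast]=0 → fast++
(s=0,f=2) a[fast]=0 → fast++
(s=0,f=3) a[fast]=0 → fast++
(s=0,f=4) a[fast]=7≠0 swap→a[0]=7 → slow++,fast++
(s=1,f=5) a[fast]=0 → fast++
(s=1,f=6) a[fast]=0 → fast++
(s=1,f=7) a[fast]=0 → fast++
(s=1,f=8) a[fast]=0 → fast++
(s=1,f=9) a[fast]=0 → fast++
(s=1,f=10) a[fast]=0 → fast++
(s=1,f=11) a[fast]=0 → fast++
(s=1,f=12) a[fast]=0 → fast++
(s=1,f=13) a[fast]=8≠0 swap→a[1]=8 → slow++,fast++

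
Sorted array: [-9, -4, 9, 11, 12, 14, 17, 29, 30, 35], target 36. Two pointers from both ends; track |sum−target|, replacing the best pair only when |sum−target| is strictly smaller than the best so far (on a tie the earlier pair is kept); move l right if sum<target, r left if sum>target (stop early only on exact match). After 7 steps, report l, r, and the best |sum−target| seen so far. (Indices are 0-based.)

l=4, r=6, best |Δ|=2

l=0 r=9: -9+35=26 d=10 *, l++
l=1 r=9: -4+35=31 d=5 *, l++
l=2 r=9: 9+35=44 d=8, r--
l=2 r=8: 9+30=39 d=3 *, r--
l=2 r=7: 9+29=38 d=2 *, r--
l=2 r=6: 9+17=26 d=10, l++
l=3 r=6: 11+17=28 d=8, l++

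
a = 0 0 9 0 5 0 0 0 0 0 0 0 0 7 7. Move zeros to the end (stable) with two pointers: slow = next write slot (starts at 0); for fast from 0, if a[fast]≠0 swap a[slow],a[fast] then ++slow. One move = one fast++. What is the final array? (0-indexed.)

slow=0 fast=0: a[fast]=0, fast++
slow=0 fast=1: a[fast]=0, fast++
slow=0 fast=2: a[fast]=9≠0 swap→a[0]=9, slow++,fast++
slow=1 fast=3: a[fast]=0, fast++
slow=1 fast=4: a[fast]=5≠0 swap→a[1]=5, slow++,fast++
slow=2 fast=5: a[fast]=0, fast++
slow=2 fast=6: a[fast]=0, fast++
slow=2 fast=7: a[fast]=0, fast++
slow=2 fast=8: a[fast]=0, fast++
slow=2 fast=9: a[fast]=0, fast++
slow=2 fast=10: a[fast]=0, fast++
slow=2 fast=11: a[fast]=0, fast++
slow=2 fast=12: a[fast]=0, fast++
slow=2 fast=13: a[fast]=7≠0 swap→a[2]=7, slow++,fast++
slow=3 fast=14: a[fast]=7≠0 swap→a[3]=7, slow++,fast++

[9, 5, 7, 7, 0, 0, 0, 0, 0, 0, 0, 0, 0, 0, 0]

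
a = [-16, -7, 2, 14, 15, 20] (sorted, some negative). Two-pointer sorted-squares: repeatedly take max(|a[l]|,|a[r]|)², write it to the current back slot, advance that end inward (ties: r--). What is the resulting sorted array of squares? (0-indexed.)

[0,5] |-16|<=|20| out[5]=400 → r--
[0,4] |-16|>|15| out[4]=256 → l++
[1,4] |-7|<=|15| out[3]=225 → r--
[1,3] |-7|<=|14| out[2]=196 → r--
[1,2] |-7|>|2| out[1]=49 → l++
[2,2] |2|<=|2| out[0]=4 → r--

[4, 49, 196, 225, 256, 400]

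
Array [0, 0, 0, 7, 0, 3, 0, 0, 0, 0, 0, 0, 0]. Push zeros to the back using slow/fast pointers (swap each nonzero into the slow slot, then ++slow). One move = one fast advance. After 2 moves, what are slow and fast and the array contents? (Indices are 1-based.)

slow=1 fast=1: a[fast]=0, fast++
slow=1 fast=2: a[fast]=0, fast++

slow=1, fast=3, a=[0, 0, 0, 7, 0, 3, 0, 0, 0, 0, 0, 0, 0]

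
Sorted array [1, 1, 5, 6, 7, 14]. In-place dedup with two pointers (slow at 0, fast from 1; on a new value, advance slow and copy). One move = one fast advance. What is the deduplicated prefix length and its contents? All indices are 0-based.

length 5; prefix = [1, 5, 6, 7, 14]

slow=0 fast=1: a[fast]=1=a[slow] dup, fast++
slow=0 fast=2: a[fast]=5≠a[slow]=1 write a[1]=5, slow++,fast++
slow=1 fast=3: a[fast]=6≠a[slow]=5 write a[2]=6, slow++,fast++
slow=2 fast=4: a[fast]=7≠a[slow]=6 write a[3]=7, slow++,fast++
slow=3 fast=5: a[fast]=14≠a[slow]=7 write a[4]=14, slow++,fast++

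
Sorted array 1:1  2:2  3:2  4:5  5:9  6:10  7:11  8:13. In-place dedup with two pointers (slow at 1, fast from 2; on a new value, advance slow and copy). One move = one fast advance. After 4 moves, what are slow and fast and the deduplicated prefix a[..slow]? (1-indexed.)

(s=1,f=2) a[fast]=2≠a[slow]=1 write a[2]=2 → slow++,fast++
(s=2,f=3) a[fast]=2=a[slow] dup → fast++
(s=2,f=4) a[fast]=5≠a[slow]=2 write a[3]=5 → slow++,fast++
(s=3,f=5) a[fast]=9≠a[slow]=5 write a[4]=9 → slow++,fast++

slow=4, fast=6, prefix=[1, 2, 5, 9]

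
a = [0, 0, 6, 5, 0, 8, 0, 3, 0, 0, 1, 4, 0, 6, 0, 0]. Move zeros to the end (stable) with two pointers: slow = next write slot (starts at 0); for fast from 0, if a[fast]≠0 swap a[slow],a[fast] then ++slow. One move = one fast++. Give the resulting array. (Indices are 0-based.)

(s=0,f=0) a[fast]=0 → fast++
(s=0,f=1) a[fast]=0 → fast++
(s=0,f=2) a[fast]=6≠0 swap→a[0]=6 → slow++,fast++
(s=1,f=3) a[fast]=5≠0 swap→a[1]=5 → slow++,fast++
(s=2,f=4) a[fast]=0 → fast++
(s=2,f=5) a[fast]=8≠0 swap→a[2]=8 → slow++,fast++
(s=3,f=6) a[fast]=0 → fast++
(s=3,f=7) a[fast]=3≠0 swap→a[3]=3 → slow++,fast++
(s=4,f=8) a[fast]=0 → fast++
(s=4,f=9) a[fast]=0 → fast++
(s=4,f=10) a[fast]=1≠0 swap→a[4]=1 → slow++,fast++
(s=5,f=11) a[fast]=4≠0 swap→a[5]=4 → slow++,fast++
(s=6,f=12) a[fast]=0 → fast++
(s=6,f=13) a[fast]=6≠0 swap→a[6]=6 → slow++,fast++
(s=7,f=14) a[fast]=0 → fast++
(s=7,f=15) a[fast]=0 → fast++

[6, 5, 8, 3, 1, 4, 6, 0, 0, 0, 0, 0, 0, 0, 0, 0]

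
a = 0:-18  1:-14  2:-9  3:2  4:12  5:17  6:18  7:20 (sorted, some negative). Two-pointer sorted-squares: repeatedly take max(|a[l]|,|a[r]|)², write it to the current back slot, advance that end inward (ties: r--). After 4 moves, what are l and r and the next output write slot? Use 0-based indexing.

l=1, r=4, next write slot=3

l=0 r=7: |-18|<=|20| out[7]=400, r--
l=0 r=6: |-18|<=|18| out[6]=324, r--
l=0 r=5: |-18|>|17| out[5]=324, l++
l=1 r=5: |-14|<=|17| out[4]=289, r--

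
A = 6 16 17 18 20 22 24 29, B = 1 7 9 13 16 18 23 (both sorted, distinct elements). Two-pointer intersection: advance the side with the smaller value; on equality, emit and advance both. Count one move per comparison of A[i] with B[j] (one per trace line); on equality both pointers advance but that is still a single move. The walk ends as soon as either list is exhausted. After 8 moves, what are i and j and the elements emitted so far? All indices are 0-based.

i=0 j=0: 6>1, j++
i=0 j=1: 6<7, i++
i=1 j=1: 16>7, j++
i=1 j=2: 16>9, j++
i=1 j=3: 16>13, j++
i=1 j=4: 16==16 emit, i++,j++
i=2 j=5: 17<18, i++
i=3 j=5: 18==18 emit, i++,j++

i=4, j=6, emitted=[16, 18]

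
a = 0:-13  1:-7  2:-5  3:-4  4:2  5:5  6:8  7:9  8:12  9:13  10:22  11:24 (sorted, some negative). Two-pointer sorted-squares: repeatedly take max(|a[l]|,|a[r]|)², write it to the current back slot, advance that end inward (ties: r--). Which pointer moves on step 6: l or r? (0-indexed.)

[0,11] |-13|<=|24| out[11]=576 → r--
[0,10] |-13|<=|22| out[10]=484 → r--
[0,9] |-13|<=|13| out[9]=169 → r--
[0,8] |-13|>|12| out[8]=169 → l++
[1,8] |-7|<=|12| out[7]=144 → r--
[1,7] |-7|<=|9| out[6]=81 → r--

r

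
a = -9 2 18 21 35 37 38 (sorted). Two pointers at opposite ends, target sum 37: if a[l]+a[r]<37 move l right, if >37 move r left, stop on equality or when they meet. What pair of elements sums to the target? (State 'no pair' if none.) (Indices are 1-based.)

(2, 35)

l=1 r=7: -9+38=29 <37, l++
l=2 r=7: 2+38=40 >37, r--
l=2 r=6: 2+37=39 >37, r--
l=2 r=5: 2+35=37, found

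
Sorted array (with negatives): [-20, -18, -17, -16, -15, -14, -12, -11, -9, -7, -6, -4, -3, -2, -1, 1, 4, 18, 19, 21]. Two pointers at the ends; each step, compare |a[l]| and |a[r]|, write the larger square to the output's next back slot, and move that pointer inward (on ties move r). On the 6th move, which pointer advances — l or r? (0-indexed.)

l

[0,19] |-20|<=|21| out[19]=441 → r--
[0,18] |-20|>|19| out[18]=400 → l++
[1,18] |-18|<=|19| out[17]=361 → r--
[1,17] |-18|<=|18| out[16]=324 → r--
[1,16] |-18|>|4| out[15]=324 → l++
[2,16] |-17|>|4| out[14]=289 → l++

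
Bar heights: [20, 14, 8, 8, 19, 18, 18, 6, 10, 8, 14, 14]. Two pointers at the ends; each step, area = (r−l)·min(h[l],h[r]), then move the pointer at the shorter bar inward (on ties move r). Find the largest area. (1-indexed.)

max area = 154

[1,12] min(20,14)*11=154 best=154 * → r--
[1,11] min(20,14)*10=140 best=154 → r--
[1,10] min(20,8)*9=72 best=154 → r--
[1,9] min(20,10)*8=80 best=154 → r--
[1,8] min(20,6)*7=42 best=154 → r--
[1,7] min(20,18)*6=108 best=154 → r--
[1,6] min(20,18)*5=90 best=154 → r--
[1,5] min(20,19)*4=76 best=154 → r--
[1,4] min(20,8)*3=24 best=154 → r--
[1,3] min(20,8)*2=16 best=154 → r--
[1,2] min(20,14)*1=14 best=154 → r--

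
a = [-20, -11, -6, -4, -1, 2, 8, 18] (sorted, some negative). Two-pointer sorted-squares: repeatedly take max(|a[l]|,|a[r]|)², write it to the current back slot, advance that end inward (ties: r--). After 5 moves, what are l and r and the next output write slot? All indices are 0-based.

[0,7] |-20|>|18| out[7]=400 → l++
[1,7] |-11|<=|18| out[6]=324 → r--
[1,6] |-11|>|8| out[5]=121 → l++
[2,6] |-6|<=|8| out[4]=64 → r--
[2,5] |-6|>|2| out[3]=36 → l++

l=3, r=5, next write slot=2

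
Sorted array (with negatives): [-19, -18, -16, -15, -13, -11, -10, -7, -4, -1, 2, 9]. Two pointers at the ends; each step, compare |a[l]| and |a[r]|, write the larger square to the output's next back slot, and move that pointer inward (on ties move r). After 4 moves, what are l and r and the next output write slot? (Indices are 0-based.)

l=4, r=11, next write slot=7

[0,11] |-19|>|9| out[11]=361 → l++
[1,11] |-18|>|9| out[10]=324 → l++
[2,11] |-16|>|9| out[9]=256 → l++
[3,11] |-15|>|9| out[8]=225 → l++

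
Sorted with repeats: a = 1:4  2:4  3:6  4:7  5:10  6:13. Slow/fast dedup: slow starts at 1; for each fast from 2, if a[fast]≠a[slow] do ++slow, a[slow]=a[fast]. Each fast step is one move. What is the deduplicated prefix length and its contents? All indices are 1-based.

length 5; prefix = [4, 6, 7, 10, 13]

(s=1,f=2) a[fast]=4=a[slow] dup → fast++
(s=1,f=3) a[fast]=6≠a[slow]=4 write a[2]=6 → slow++,fast++
(s=2,f=4) a[fast]=7≠a[slow]=6 write a[3]=7 → slow++,fast++
(s=3,f=5) a[fast]=10≠a[slow]=7 write a[4]=10 → slow++,fast++
(s=4,f=6) a[fast]=13≠a[slow]=10 write a[5]=13 → slow++,fast++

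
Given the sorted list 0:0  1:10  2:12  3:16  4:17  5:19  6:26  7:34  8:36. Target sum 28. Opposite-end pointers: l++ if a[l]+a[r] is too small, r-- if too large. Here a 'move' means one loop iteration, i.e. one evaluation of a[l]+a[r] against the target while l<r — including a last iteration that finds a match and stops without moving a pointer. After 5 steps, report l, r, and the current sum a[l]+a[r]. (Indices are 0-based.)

[0,8] 0+36=36 >28 → r--
[0,7] 0+34=34 >28 → r--
[0,6] 0+26=26 <28 → l++
[1,6] 10+26=36 >28 → r--
[1,5] 10+19=29 >28 → r--

l=1, r=4, sum=27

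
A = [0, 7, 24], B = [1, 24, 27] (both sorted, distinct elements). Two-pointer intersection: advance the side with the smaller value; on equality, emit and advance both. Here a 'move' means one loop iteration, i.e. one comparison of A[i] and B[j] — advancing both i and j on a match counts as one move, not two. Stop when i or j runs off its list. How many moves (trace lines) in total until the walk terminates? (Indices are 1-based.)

4 moves

[i=1,j=1] 0<1 → i++
[i=2,j=1] 7>1 → j++
[i=2,j=2] 7<24 → i++
[i=3,j=2] 24==24 emit → i++,j++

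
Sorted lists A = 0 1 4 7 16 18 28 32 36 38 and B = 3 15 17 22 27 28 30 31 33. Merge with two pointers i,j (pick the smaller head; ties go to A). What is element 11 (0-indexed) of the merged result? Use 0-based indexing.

i=0 j=0: A[i]=0<=B[j]=3 take 0, i++
i=1 j=0: A[i]=1<=B[j]=3 take 1, i++
i=2 j=0: A[i]=4>B[j]=3 take 3, j++
i=2 j=1: A[i]=4<=B[j]=15 take 4, i++
i=3 j=1: A[i]=7<=B[j]=15 take 7, i++
i=4 j=1: A[i]=16>B[j]=15 take 15, j++
i=4 j=2: A[i]=16<=B[j]=17 take 16, i++
i=5 j=2: A[i]=18>B[j]=17 take 17, j++
i=5 j=3: A[i]=18<=B[j]=22 take 18, i++
i=6 j=3: A[i]=28>B[j]=22 take 22, j++
i=6 j=4: A[i]=28>B[j]=27 take 27, j++
i=6 j=5: A[i]=28<=B[j]=28 take 28, i++
i=7 j=5: A[i]=32>B[j]=28 take 28, j++
i=7 j=6: A[i]=32>B[j]=30 take 30, j++
i=7 j=7: A[i]=32>B[j]=31 take 31, j++
i=7 j=8: A[i]=32<=B[j]=33 take 32, i++
i=8 j=8: A[i]=36>B[j]=33 take 33, j++
i=8 j=9: B done, take A[i]=36, i++
i=9 j=9: B done, take A[i]=38, i++

merged[11] = 28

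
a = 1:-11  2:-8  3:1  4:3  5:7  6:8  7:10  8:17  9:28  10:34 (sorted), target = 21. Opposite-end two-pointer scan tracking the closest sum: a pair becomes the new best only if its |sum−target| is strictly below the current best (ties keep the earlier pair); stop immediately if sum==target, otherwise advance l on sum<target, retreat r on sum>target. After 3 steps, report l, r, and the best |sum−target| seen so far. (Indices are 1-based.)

l=1 r=10: -11+34=23 d=2 *, r--
l=1 r=9: -11+28=17 d=4, l++
l=2 r=9: -8+28=20 d=1 *, l++

l=3, r=9, best |Δ|=1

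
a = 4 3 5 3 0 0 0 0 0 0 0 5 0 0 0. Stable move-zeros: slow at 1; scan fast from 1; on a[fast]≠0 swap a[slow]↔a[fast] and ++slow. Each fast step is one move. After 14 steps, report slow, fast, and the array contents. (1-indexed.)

slow=6, fast=15, a=[4, 3, 5, 3, 5, 0, 0, 0, 0, 0, 0, 0, 0, 0, 0]

slow=1 fast=1: a[fast]=4≠0 swap→a[1]=4, slow++,fast++
slow=2 fast=2: a[fast]=3≠0 swap→a[2]=3, slow++,fast++
slow=3 fast=3: a[fast]=5≠0 swap→a[3]=5, slow++,fast++
slow=4 fast=4: a[fast]=3≠0 swap→a[4]=3, slow++,fast++
slow=5 fast=5: a[fast]=0, fast++
slow=5 fast=6: a[fast]=0, fast++
slow=5 fast=7: a[fast]=0, fast++
slow=5 fast=8: a[fast]=0, fast++
slow=5 fast=9: a[fast]=0, fast++
slow=5 fast=10: a[fast]=0, fast++
slow=5 fast=11: a[fast]=0, fast++
slow=5 fast=12: a[fast]=5≠0 swap→a[5]=5, slow++,fast++
slow=6 fast=13: a[fast]=0, fast++
slow=6 fast=14: a[fast]=0, fast++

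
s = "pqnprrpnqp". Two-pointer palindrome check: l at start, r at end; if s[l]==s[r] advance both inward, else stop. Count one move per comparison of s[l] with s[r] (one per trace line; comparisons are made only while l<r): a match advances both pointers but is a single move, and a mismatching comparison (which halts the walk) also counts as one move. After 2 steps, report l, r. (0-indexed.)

[0,9] 'p'=='p' → l++,r--
[1,8] 'q'=='q' → l++,r--

l=2, r=7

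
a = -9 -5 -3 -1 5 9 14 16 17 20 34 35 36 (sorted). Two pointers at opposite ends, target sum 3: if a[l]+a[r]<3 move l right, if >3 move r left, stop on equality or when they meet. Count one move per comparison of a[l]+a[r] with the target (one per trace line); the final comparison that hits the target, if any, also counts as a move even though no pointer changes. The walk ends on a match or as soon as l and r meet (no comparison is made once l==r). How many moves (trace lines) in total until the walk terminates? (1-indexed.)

[1,13] -9+36=27 >3 → r--
[1,12] -9+35=26 >3 → r--
[1,11] -9+34=25 >3 → r--
[1,10] -9+20=11 >3 → r--
[1,9] -9+17=8 >3 → r--
[1,8] -9+16=7 >3 → r--
[1,7] -9+14=5 >3 → r--
[1,6] -9+9=0 <3 → l++
[2,6] -5+9=4 >3 → r--
[2,5] -5+5=0 <3 → l++
[3,5] -3+5=2 <3 → l++
[4,5] -1+5=4 >3 → r--

12 moves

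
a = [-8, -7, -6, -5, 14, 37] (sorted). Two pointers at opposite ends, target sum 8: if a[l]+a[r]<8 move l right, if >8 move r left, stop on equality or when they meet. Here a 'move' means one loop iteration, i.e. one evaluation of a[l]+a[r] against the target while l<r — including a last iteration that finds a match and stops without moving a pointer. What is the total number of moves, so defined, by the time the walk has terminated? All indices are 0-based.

l=0 r=5: -8+37=29 >8, r--
l=0 r=4: -8+14=6 <8, l++
l=1 r=4: -7+14=7 <8, l++
l=2 r=4: -6+14=8, found

4 moves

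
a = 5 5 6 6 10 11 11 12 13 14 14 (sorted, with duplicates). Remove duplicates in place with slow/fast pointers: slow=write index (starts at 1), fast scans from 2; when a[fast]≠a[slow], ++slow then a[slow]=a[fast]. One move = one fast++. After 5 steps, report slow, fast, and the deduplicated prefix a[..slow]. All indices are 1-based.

(s=1,f=2) a[fast]=5=a[slow] dup → fast++
(s=1,f=3) a[fast]=6≠a[slow]=5 write a[2]=6 → slow++,fast++
(s=2,f=4) a[fast]=6=a[slow] dup → fast++
(s=2,f=5) a[fast]=10≠a[slow]=6 write a[3]=10 → slow++,fast++
(s=3,f=6) a[fast]=11≠a[slow]=10 write a[4]=11 → slow++,fast++

slow=4, fast=7, prefix=[5, 6, 10, 11]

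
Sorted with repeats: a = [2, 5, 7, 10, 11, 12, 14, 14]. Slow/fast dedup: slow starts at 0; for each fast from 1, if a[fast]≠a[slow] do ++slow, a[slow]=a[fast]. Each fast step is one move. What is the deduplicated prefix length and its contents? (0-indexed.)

(s=0,f=1) a[fast]=5≠a[slow]=2 write a[1]=5 → slow++,fast++
(s=1,f=2) a[fast]=7≠a[slow]=5 write a[2]=7 → slow++,fast++
(s=2,f=3) a[fast]=10≠a[slow]=7 write a[3]=10 → slow++,fast++
(s=3,f=4) a[fast]=11≠a[slow]=10 write a[4]=11 → slow++,fast++
(s=4,f=5) a[fast]=12≠a[slow]=11 write a[5]=12 → slow++,fast++
(s=5,f=6) a[fast]=14≠a[slow]=12 write a[6]=14 → slow++,fast++
(s=6,f=7) a[fast]=14=a[slow] dup → fast++

length 7; prefix = [2, 5, 7, 10, 11, 12, 14]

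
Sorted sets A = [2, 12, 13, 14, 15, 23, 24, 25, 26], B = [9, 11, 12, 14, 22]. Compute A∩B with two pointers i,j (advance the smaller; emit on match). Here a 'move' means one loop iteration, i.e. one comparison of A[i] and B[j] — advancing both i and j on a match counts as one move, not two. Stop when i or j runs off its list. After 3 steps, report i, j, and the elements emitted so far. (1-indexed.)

[i=1,j=1] 2<9 → i++
[i=2,j=1] 12>9 → j++
[i=2,j=2] 12>11 → j++

i=2, j=3, emitted=[]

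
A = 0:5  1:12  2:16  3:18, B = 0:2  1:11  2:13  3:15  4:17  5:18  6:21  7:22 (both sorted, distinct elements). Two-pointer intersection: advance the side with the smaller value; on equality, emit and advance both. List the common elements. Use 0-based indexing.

i=0 j=0: 5>2, j++
i=0 j=1: 5<11, i++
i=1 j=1: 12>11, j++
i=1 j=2: 12<13, i++
i=2 j=2: 16>13, j++
i=2 j=3: 16>15, j++
i=2 j=4: 16<17, i++
i=3 j=4: 18>17, j++
i=3 j=5: 18==18 emit, i++,j++

intersection = [18]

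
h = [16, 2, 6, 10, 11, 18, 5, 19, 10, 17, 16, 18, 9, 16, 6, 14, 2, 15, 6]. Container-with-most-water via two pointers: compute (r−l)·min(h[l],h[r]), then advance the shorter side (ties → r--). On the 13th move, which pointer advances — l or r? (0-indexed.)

r

[0,18] min(16,6)*18=108 best=108 * → r--
[0,17] min(16,15)*17=255 best=255 * → r--
[0,16] min(16,2)*16=32 best=255 → r--
[0,15] min(16,14)*15=210 best=255 → r--
[0,14] min(16,6)*14=84 best=255 → r--
[0,13] min(16,16)*13=208 best=255 → r--
[0,12] min(16,9)*12=108 best=255 → r--
[0,11] min(16,18)*11=176 best=255 → l++
[1,11] min(2,18)*10=20 best=255 → l++
[2,11] min(6,18)*9=54 best=255 → l++
[3,11] min(10,18)*8=80 best=255 → l++
[4,11] min(11,18)*7=77 best=255 → l++
[5,11] min(18,18)*6=108 best=255 → r--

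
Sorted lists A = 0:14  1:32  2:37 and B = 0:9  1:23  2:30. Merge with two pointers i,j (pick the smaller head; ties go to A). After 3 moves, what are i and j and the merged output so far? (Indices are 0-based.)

i=0 j=0: A[i]=14>B[j]=9 take 9, j++
i=0 j=1: A[i]=14<=B[j]=23 take 14, i++
i=1 j=1: A[i]=32>B[j]=23 take 23, j++

i=1, j=2, merged so far=[9, 14, 23]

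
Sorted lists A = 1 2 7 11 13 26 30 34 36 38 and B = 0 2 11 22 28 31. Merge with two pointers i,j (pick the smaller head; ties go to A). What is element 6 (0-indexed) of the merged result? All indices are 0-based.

[i=0,j=0] A[i]=1>B[j]=0 take 0 → j++
[i=0,j=1] A[i]=1<=B[j]=2 take 1 → i++
[i=1,j=1] A[i]=2<=B[j]=2 take 2 → i++
[i=2,j=1] A[i]=7>B[j]=2 take 2 → j++
[i=2,j=2] A[i]=7<=B[j]=11 take 7 → i++
[i=3,j=2] A[i]=11<=B[j]=11 take 11 → i++
[i=4,j=2] A[i]=13>B[j]=11 take 11 → j++
[i=4,j=3] A[i]=13<=B[j]=22 take 13 → i++
[i=5,j=3] A[i]=26>B[j]=22 take 22 → j++
[i=5,j=4] A[i]=26<=B[j]=28 take 26 → i++
[i=6,j=4] A[i]=30>B[j]=28 take 28 → j++
[i=6,j=5] A[i]=30<=B[j]=31 take 30 → i++
[i=7,j=5] A[i]=34>B[j]=31 take 31 → j++
[i=7,j=6] B done, take A[i]=34 → i++
[i=8,j=6] B done, take A[i]=36 → i++
[i=9,j=6] B done, take A[i]=38 → i++

merged[6] = 11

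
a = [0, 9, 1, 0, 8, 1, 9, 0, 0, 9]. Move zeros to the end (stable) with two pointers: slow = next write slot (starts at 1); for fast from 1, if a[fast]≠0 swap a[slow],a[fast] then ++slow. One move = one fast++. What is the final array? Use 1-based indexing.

[9, 1, 8, 1, 9, 9, 0, 0, 0, 0]

(s=1,f=1) a[fast]=0 → fast++
(s=1,f=2) a[fast]=9≠0 swap→a[1]=9 → slow++,fast++
(s=2,f=3) a[fast]=1≠0 swap→a[2]=1 → slow++,fast++
(s=3,f=4) a[fast]=0 → fast++
(s=3,f=5) a[fast]=8≠0 swap→a[3]=8 → slow++,fast++
(s=4,f=6) a[fast]=1≠0 swap→a[4]=1 → slow++,fast++
(s=5,f=7) a[fast]=9≠0 swap→a[5]=9 → slow++,fast++
(s=6,f=8) a[fast]=0 → fast++
(s=6,f=9) a[fast]=0 → fast++
(s=6,f=10) a[fast]=9≠0 swap→a[6]=9 → slow++,fast++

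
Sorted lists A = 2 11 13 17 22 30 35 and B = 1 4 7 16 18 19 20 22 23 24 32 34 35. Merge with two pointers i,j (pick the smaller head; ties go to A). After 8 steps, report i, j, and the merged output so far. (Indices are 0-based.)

[i=0,j=0] A[i]=2>B[j]=1 take 1 → j++
[i=0,j=1] A[i]=2<=B[j]=4 take 2 → i++
[i=1,j=1] A[i]=11>B[j]=4 take 4 → j++
[i=1,j=2] A[i]=11>B[j]=7 take 7 → j++
[i=1,j=3] A[i]=11<=B[j]=16 take 11 → i++
[i=2,j=3] A[i]=13<=B[j]=16 take 13 → i++
[i=3,j=3] A[i]=17>B[j]=16 take 16 → j++
[i=3,j=4] A[i]=17<=B[j]=18 take 17 → i++

i=4, j=4, merged so far=[1, 2, 4, 7, 11, 13, 16, 17]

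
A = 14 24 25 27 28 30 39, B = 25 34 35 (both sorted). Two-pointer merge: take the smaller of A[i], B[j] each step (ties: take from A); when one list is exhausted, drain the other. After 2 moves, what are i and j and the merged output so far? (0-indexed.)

i=2, j=0, merged so far=[14, 24]

[i=0,j=0] A[i]=14<=B[j]=25 take 14 → i++
[i=1,j=0] A[i]=24<=B[j]=25 take 24 → i++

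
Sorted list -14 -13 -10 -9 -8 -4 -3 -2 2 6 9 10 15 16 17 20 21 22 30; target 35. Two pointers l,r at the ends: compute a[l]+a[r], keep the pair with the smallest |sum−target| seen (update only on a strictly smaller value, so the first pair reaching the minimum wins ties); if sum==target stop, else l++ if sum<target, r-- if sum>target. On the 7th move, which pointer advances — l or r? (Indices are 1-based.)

l=1 r=19: -14+30=16 d=19 *, l++
l=2 r=19: -13+30=17 d=18 *, l++
l=3 r=19: -10+30=20 d=15 *, l++
l=4 r=19: -9+30=21 d=14 *, l++
l=5 r=19: -8+30=22 d=13 *, l++
l=6 r=19: -4+30=26 d=9 *, l++
l=7 r=19: -3+30=27 d=8 *, l++

l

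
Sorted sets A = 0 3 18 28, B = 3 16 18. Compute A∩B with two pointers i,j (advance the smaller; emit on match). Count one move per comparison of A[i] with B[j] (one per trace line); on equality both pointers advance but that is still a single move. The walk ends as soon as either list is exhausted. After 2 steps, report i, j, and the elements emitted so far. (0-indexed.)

[i=0,j=0] 0<3 → i++
[i=1,j=0] 3==3 emit → i++,j++

i=2, j=1, emitted=[3]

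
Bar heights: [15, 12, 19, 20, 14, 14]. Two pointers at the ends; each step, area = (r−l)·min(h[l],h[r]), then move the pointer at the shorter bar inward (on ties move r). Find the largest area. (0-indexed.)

[0,5] min(15,14)*5=70 best=70 * → r--
[0,4] min(15,14)*4=56 best=70 → r--
[0,3] min(15,20)*3=45 best=70 → l++
[1,3] min(12,20)*2=24 best=70 → l++
[2,3] min(19,20)*1=19 best=70 → l++

max area = 70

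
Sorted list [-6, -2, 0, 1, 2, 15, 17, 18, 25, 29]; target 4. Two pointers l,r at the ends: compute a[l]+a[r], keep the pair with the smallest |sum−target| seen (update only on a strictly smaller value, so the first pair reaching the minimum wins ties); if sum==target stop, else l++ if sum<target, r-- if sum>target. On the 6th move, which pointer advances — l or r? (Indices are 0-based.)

l

l=0 r=9: -6+29=23 d=19 *, r--
l=0 r=8: -6+25=19 d=15 *, r--
l=0 r=7: -6+18=12 d=8 *, r--
l=0 r=6: -6+17=11 d=7 *, r--
l=0 r=5: -6+15=9 d=5 *, r--
l=0 r=4: -6+2=-4 d=8, l++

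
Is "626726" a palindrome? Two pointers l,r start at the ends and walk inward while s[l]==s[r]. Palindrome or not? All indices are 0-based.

[0,5] '6'=='6' → l++,r--
[1,4] '2'=='2' → l++,r--
[2,3] '6'!='7' → stop

not a palindrome (mismatch at 2,3)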